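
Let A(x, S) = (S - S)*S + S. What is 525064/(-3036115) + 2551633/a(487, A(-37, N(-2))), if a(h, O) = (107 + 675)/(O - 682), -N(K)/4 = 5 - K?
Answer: -305816011393/132005 ≈ -2.3167e+6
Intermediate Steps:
N(K) = -20 + 4*K (N(K) = -4*(5 - K) = -20 + 4*K)
A(x, S) = S (A(x, S) = 0*S + S = 0 + S = S)
a(h, O) = 782/(-682 + O)
525064/(-3036115) + 2551633/a(487, A(-37, N(-2))) = 525064/(-3036115) + 2551633/((782/(-682 + (-20 + 4*(-2))))) = 525064*(-1/3036115) + 2551633/((782/(-682 + (-20 - 8)))) = -525064/3036115 + 2551633/((782/(-682 - 28))) = -525064/3036115 + 2551633/((782/(-710))) = -525064/3036115 + 2551633/((782*(-1/710))) = -525064/3036115 + 2551633/(-391/355) = -525064/3036115 + 2551633*(-355/391) = -525064/3036115 - 905829715/391 = -305816011393/132005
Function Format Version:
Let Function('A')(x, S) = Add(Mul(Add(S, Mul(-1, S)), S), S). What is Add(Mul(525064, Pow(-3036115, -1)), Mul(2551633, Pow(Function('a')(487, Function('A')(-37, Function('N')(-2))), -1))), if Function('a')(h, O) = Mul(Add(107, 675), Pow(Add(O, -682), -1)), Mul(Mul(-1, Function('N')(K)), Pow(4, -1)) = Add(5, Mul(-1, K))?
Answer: Rational(-305816011393, 132005) ≈ -2.3167e+6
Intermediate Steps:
Function('N')(K) = Add(-20, Mul(4, K)) (Function('N')(K) = Mul(-4, Add(5, Mul(-1, K))) = Add(-20, Mul(4, K)))
Function('A')(x, S) = S (Function('A')(x, S) = Add(Mul(0, S), S) = Add(0, S) = S)
Function('a')(h, O) = Mul(782, Pow(Add(-682, O), -1))
Add(Mul(525064, Pow(-3036115, -1)), Mul(2551633, Pow(Function('a')(487, Function('A')(-37, Function('N')(-2))), -1))) = Add(Mul(525064, Pow(-3036115, -1)), Mul(2551633, Pow(Mul(782, Pow(Add(-682, Add(-20, Mul(4, -2))), -1)), -1))) = Add(Mul(525064, Rational(-1, 3036115)), Mul(2551633, Pow(Mul(782, Pow(Add(-682, Add(-20, -8)), -1)), -1))) = Add(Rational(-525064, 3036115), Mul(2551633, Pow(Mul(782, Pow(Add(-682, -28), -1)), -1))) = Add(Rational(-525064, 3036115), Mul(2551633, Pow(Mul(782, Pow(-710, -1)), -1))) = Add(Rational(-525064, 3036115), Mul(2551633, Pow(Mul(782, Rational(-1, 710)), -1))) = Add(Rational(-525064, 3036115), Mul(2551633, Pow(Rational(-391, 355), -1))) = Add(Rational(-525064, 3036115), Mul(2551633, Rational(-355, 391))) = Add(Rational(-525064, 3036115), Rational(-905829715, 391)) = Rational(-305816011393, 132005)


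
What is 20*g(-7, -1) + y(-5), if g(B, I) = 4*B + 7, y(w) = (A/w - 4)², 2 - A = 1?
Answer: -10059/25 ≈ -402.36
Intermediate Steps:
A = 1 (A = 2 - 1*1 = 2 - 1 = 1)
y(w) = (-4 + 1/w)² (y(w) = (1/w - 4)² = (-4 + 1/w)²)
g(B, I) = 7 + 4*B
20*g(-7, -1) + y(-5) = 20*(7 + 4*(-7)) + (-1 + 4*(-5))²/(-5)² = 20*(7 - 28) + (-1 - 20)²/25 = 20*(-21) + (1/25)*(-21)² = -420 + (1/25)*441 = -420 + 441/25 = -10059/25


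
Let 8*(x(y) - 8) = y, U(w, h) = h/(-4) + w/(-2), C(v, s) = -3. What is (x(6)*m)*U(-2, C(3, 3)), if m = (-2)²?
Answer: 245/4 ≈ 61.250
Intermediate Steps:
U(w, h) = -w/2 - h/4 (U(w, h) = h*(-¼) + w*(-½) = -h/4 - w/2 = -w/2 - h/4)
x(y) = 8 + y/8
m = 4
(x(6)*m)*U(-2, C(3, 3)) = ((8 + (⅛)*6)*4)*(-½*(-2) - ¼*(-3)) = ((8 + ¾)*4)*(1 + ¾) = ((35/4)*4)*(7/4) = 35*(7/4) = 245/4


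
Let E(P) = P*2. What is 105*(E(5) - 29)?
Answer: -1995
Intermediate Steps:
E(P) = 2*P
105*(E(5) - 29) = 105*(2*5 - 29) = 105*(10 - 29) = 105*(-19) = -1995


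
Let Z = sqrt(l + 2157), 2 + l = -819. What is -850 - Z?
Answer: -850 - 2*sqrt(334) ≈ -886.55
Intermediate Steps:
l = -821 (l = -2 - 819 = -821)
Z = 2*sqrt(334) (Z = sqrt(-821 + 2157) = sqrt(1336) = 2*sqrt(334) ≈ 36.551)
-850 - Z = -850 - 2*sqrt(334)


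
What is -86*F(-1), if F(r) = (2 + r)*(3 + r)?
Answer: -172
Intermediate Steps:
-86*F(-1) = -86*(6 + (-1)**2 + 5*(-1)) = -86*(6 + 1 - 5) = -86*2 = -172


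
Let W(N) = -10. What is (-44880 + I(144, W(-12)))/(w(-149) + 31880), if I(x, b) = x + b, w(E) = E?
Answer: -44746/31731 ≈ -1.4102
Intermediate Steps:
I(x, b) = b + x
(-44880 + I(144, W(-12)))/(w(-149) + 31880) = (-44880 + (-10 + 144))/(-149 + 31880) = (-44880 + 134)/31731 = -44746*1/31731 = -44746/31731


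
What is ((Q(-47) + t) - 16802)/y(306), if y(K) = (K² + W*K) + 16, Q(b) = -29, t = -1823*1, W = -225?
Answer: -9327/12401 ≈ -0.75212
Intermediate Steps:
t = -1823
y(K) = 16 + K² - 225*K (y(K) = (K² - 225*K) + 16 = 16 + K² - 225*K)
((Q(-47) + t) - 16802)/y(306) = ((-29 - 1823) - 16802)/(16 + 306² - 225*306) = (-1852 - 16802)/(16 + 93636 - 68850) = -18654/24802 = -18654*1/24802 = -9327/12401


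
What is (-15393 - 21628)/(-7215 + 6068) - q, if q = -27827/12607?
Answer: 498641316/14460229 ≈ 34.484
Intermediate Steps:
q = -27827/12607 (q = -27827*1/12607 = -27827/12607 ≈ -2.2073)
(-15393 - 21628)/(-7215 + 6068) - q = (-15393 - 21628)/(-7215 + 6068) - 1*(-27827/12607) = -37021/(-1147) + 27827/12607 = -37021*(-1/1147) + 27827/12607 = 37021/1147 + 27827/12607 = 498641316/14460229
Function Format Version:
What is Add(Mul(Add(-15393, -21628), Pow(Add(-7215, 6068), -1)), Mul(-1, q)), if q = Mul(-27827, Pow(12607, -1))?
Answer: Rational(498641316, 14460229) ≈ 34.484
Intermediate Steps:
q = Rational(-27827, 12607) (q = Mul(-27827, Rational(1, 12607)) = Rational(-27827, 12607) ≈ -2.2073)
Add(Mul(Add(-15393, -21628), Pow(Add(-7215, 6068), -1)), Mul(-1, q)) = Add(Mul(Add(-15393, -21628), Pow(Add(-7215, 6068), -1)), Mul(-1, Rational(-27827, 12607))) = Add(Mul(-37021, Pow(-1147, -1)), Rational(27827, 12607)) = Add(Mul(-37021, Rational(-1, 1147)), Rational(27827, 12607)) = Add(Rational(37021, 1147), Rational(27827, 12607)) = Rational(498641316, 14460229)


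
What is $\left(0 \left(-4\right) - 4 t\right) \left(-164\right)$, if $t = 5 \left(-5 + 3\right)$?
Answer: $-6560$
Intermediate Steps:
$t = -10$ ($t = 5 \left(-2\right) = -10$)
$\left(0 \left(-4\right) - 4 t\right) \left(-164\right) = \left(0 \left(-4\right) - -40\right) \left(-164\right) = \left(0 + 40\right) \left(-164\right) = 40 \left(-164\right) = -6560$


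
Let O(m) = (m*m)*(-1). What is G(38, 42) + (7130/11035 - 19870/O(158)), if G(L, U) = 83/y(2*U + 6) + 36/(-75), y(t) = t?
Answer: 5839662919/3099124575 ≈ 1.8843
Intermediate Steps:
O(m) = -m**2 (O(m) = m**2*(-1) = -m**2)
G(L, U) = -12/25 + 83/(6 + 2*U) (G(L, U) = 83/(2*U + 6) + 36/(-75) = 83/(6 + 2*U) + 36*(-1/75) = 83/(6 + 2*U) - 12/25 = -12/25 + 83/(6 + 2*U))
G(38, 42) + (7130/11035 - 19870/O(158)) = (2003 - 24*42)/(50*(3 + 42)) + (7130/11035 - 19870/((-1*158**2))) = (1/50)*(2003 - 1008)/45 + (7130*(1/11035) - 19870/((-1*24964))) = (1/50)*(1/45)*995 + (1426/2207 - 19870/(-24964)) = 199/450 + (1426/2207 - 19870*(-1/24964)) = 199/450 + (1426/2207 + 9935/12482) = 199/450 + 39725877/27547774 = 5839662919/3099124575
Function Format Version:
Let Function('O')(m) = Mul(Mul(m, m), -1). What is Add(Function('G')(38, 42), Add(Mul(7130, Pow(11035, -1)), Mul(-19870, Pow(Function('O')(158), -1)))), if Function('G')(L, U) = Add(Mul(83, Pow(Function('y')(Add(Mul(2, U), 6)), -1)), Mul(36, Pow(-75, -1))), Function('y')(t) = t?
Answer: Rational(5839662919, 3099124575) ≈ 1.8843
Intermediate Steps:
Function('O')(m) = Mul(-1, Pow(m, 2)) (Function('O')(m) = Mul(Pow(m, 2), -1) = Mul(-1, Pow(m, 2)))
Function('G')(L, U) = Add(Rational(-12, 25), Mul(83, Pow(Add(6, Mul(2, U)), -1))) (Function('G')(L, U) = Add(Mul(83, Pow(Add(Mul(2, U), 6), -1)), Mul(36, Pow(-75, -1))) = Add(Mul(83, Pow(Add(6, Mul(2, U)), -1)), Mul(36, Rational(-1, 75))) = Add(Mul(83, Pow(Add(6, Mul(2, U)), -1)), Rational(-12, 25)) = Add(Rational(-12, 25), Mul(83, Pow(Add(6, Mul(2, U)), -1))))
Add(Function('G')(38, 42), Add(Mul(7130, Pow(11035, -1)), Mul(-19870, Pow(Function('O')(158), -1)))) = Add(Mul(Rational(1, 50), Pow(Add(3, 42), -1), Add(2003, Mul(-24, 42))), Add(Mul(7130, Pow(11035, -1)), Mul(-19870, Pow(Mul(-1, Pow(158, 2)), -1)))) = Add(Mul(Rational(1, 50), Pow(45, -1), Add(2003, -1008)), Add(Mul(7130, Rational(1, 11035)), Mul(-19870, Pow(Mul(-1, 24964), -1)))) = Add(Mul(Rational(1, 50), Rational(1, 45), 995), Add(Rational(1426, 2207), Mul(-19870, Pow(-24964, -1)))) = Add(Rational(199, 450), Add(Rational(1426, 2207), Mul(-19870, Rational(-1, 24964)))) = Add(Rational(199, 450), Add(Rational(1426, 2207), Rational(9935, 12482))) = Add(Rational(199, 450), Rational(39725877, 27547774)) = Rational(5839662919, 3099124575)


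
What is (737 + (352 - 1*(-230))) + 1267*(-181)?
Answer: -228008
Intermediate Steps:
(737 + (352 - 1*(-230))) + 1267*(-181) = (737 + (352 + 230)) - 229327 = (737 + 582) - 229327 = 1319 - 229327 = -228008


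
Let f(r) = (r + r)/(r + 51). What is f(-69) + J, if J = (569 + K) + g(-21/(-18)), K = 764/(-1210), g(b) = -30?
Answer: 991054/1815 ≈ 546.04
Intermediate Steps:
f(r) = 2*r/(51 + r) (f(r) = (2*r)/(51 + r) = 2*r/(51 + r))
K = -382/605 (K = 764*(-1/1210) = -382/605 ≈ -0.63140)
J = 325713/605 (J = (569 - 382/605) - 30 = 343863/605 - 30 = 325713/605 ≈ 538.37)
f(-69) + J = 2*(-69)/(51 - 69) + 325713/605 = 2*(-69)/(-18) + 325713/605 = 2*(-69)*(-1/18) + 325713/605 = 23/3 + 325713/605 = 991054/1815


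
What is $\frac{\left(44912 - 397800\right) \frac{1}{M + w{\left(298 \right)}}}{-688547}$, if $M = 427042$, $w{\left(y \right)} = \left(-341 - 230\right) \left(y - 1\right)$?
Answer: $\frac{352888}{177269867885} \approx 1.9907 \cdot 10^{-6}$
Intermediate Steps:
$w{\left(y \right)} = 571 - 571 y$ ($w{\left(y \right)} = - 571 \left(-1 + y\right) = 571 - 571 y$)
$\frac{\left(44912 - 397800\right) \frac{1}{M + w{\left(298 \right)}}}{-688547} = \frac{\left(44912 - 397800\right) \frac{1}{427042 + \left(571 - 170158\right)}}{-688547} = - \frac{352888}{427042 + \left(571 - 170158\right)} \left(- \frac{1}{688547}\right) = - \frac{352888}{427042 - 169587} \left(- \frac{1}{688547}\right) = - \frac{352888}{257455} \left(- \frac{1}{688547}\right) = \left(-352888\right) \frac{1}{257455} \left(- \frac{1}{688547}\right) = \left(- \frac{352888}{257455}\right) \left(- \frac{1}{688547}\right) = \frac{352888}{177269867885}$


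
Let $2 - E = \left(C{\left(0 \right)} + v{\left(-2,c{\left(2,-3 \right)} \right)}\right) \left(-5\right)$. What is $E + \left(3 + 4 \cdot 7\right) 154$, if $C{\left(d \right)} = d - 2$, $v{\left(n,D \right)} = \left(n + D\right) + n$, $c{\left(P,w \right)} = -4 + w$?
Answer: $4711$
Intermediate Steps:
$v{\left(n,D \right)} = D + 2 n$ ($v{\left(n,D \right)} = \left(D + n\right) + n = D + 2 n$)
$C{\left(d \right)} = -2 + d$
$E = -63$ ($E = 2 - \left(\left(-2 + 0\right) + \left(\left(-4 - 3\right) + 2 \left(-2\right)\right)\right) \left(-5\right) = 2 - \left(-2 - 11\right) \left(-5\right) = 2 - \left(-13\right) \left(-5\right) = 2 - 65 = -63$)
$E + \left(3 + 4 \cdot 7\right) 154 = -63 + \left(3 + 4 \cdot 7\right) 154 = -63 + \left(3 + 28\right) 154 = -63 + 31 \cdot 154 = -63 + 4774 = 4711$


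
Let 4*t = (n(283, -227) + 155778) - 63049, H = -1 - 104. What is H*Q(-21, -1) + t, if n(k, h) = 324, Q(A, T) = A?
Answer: 101873/4 ≈ 25468.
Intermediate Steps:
H = -105
t = 93053/4 (t = ((324 + 155778) - 63049)/4 = (156102 - 63049)/4 = (1/4)*93053 = 93053/4 ≈ 23263.)
H*Q(-21, -1) + t = -105*(-21) + 93053/4 = 2205 + 93053/4 = 101873/4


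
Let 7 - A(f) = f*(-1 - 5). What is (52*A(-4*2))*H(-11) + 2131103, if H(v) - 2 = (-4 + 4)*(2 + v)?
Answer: 2126839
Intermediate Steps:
A(f) = 7 + 6*f (A(f) = 7 - f*(-1 - 5) = 7 - f*(-6) = 7 - (-6)*f = 7 + 6*f)
H(v) = 2 (H(v) = 2 + (-4 + 4)*(2 + v) = 2 + 0*(2 + v) = 2 + 0 = 2)
(52*A(-4*2))*H(-11) + 2131103 = (52*(7 + 6*(-4*2)))*2 + 2131103 = (52*(7 + 6*(-8)))*2 + 2131103 = (52*(7 - 48))*2 + 2131103 = (52*(-41))*2 + 2131103 = -2132*2 + 2131103 = -4264 + 2131103 = 2126839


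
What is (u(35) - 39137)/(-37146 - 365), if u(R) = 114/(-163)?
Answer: 6379445/6114293 ≈ 1.0434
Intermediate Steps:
u(R) = -114/163 (u(R) = 114*(-1/163) = -114/163)
(u(35) - 39137)/(-37146 - 365) = (-114/163 - 39137)/(-37146 - 365) = -6379445/163/(-37511) = -6379445/163*(-1/37511) = 6379445/6114293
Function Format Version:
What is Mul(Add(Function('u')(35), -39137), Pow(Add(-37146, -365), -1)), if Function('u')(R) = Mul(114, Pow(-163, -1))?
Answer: Rational(6379445, 6114293) ≈ 1.0434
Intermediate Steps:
Function('u')(R) = Rational(-114, 163) (Function('u')(R) = Mul(114, Rational(-1, 163)) = Rational(-114, 163))
Mul(Add(Function('u')(35), -39137), Pow(Add(-37146, -365), -1)) = Mul(Add(Rational(-114, 163), -39137), Pow(Add(-37146, -365), -1)) = Mul(Rational(-6379445, 163), Pow(-37511, -1)) = Mul(Rational(-6379445, 163), Rational(-1, 37511)) = Rational(6379445, 6114293)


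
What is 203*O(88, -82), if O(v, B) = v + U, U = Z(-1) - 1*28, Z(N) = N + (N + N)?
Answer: 11571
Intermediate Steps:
Z(N) = 3*N (Z(N) = N + 2*N = 3*N)
U = -31 (U = 3*(-1) - 1*28 = -3 - 28 = -31)
O(v, B) = -31 + v (O(v, B) = v - 31 = -31 + v)
203*O(88, -82) = 203*(-31 + 88) = 203*57 = 11571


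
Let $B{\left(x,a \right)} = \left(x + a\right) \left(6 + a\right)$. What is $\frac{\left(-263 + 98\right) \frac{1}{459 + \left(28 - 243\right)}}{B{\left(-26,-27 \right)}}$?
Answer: $- \frac{55}{90524} \approx -0.00060757$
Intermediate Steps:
$B{\left(x,a \right)} = \left(6 + a\right) \left(a + x\right)$ ($B{\left(x,a \right)} = \left(a + x\right) \left(6 + a\right) = \left(6 + a\right) \left(a + x\right)$)
$\frac{\left(-263 + 98\right) \frac{1}{459 + \left(28 - 243\right)}}{B{\left(-26,-27 \right)}} = \frac{\left(-263 + 98\right) \frac{1}{459 + \left(28 - 243\right)}}{\left(-27\right)^{2} + 6 \left(-27\right) + 6 \left(-26\right) - -702} = \frac{\left(-165\right) \frac{1}{459 + \left(28 - 243\right)}}{729 - 162 - 156 + 702} = \frac{\left(-165\right) \frac{1}{459 - 215}}{1113} = - \frac{165}{244} \cdot \frac{1}{1113} = \left(-165\right) \frac{1}{244} \cdot \frac{1}{1113} = \left(- \frac{165}{244}\right) \frac{1}{1113} = - \frac{55}{90524}$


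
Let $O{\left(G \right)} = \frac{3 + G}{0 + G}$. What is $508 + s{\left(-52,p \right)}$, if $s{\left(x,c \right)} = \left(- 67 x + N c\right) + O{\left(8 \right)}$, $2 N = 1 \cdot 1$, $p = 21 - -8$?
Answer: $\frac{32063}{8} \approx 4007.9$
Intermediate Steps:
$O{\left(G \right)} = \frac{3 + G}{G}$
$p = 29$ ($p = 21 + 8 = 29$)
$N = \frac{1}{2}$ ($N = \frac{1 \cdot 1}{2} = \frac{1}{2} \cdot 1 = \frac{1}{2} \approx 0.5$)
$s{\left(x,c \right)} = \frac{11}{8} + \frac{c}{2} - 67 x$ ($s{\left(x,c \right)} = \left(- 67 x + \frac{c}{2}\right) + \frac{3 + 8}{8} = \left(\frac{c}{2} - 67 x\right) + \frac{1}{8} \cdot 11 = \left(\frac{c}{2} - 67 x\right) + \frac{11}{8} = \frac{11}{8} + \frac{c}{2} - 67 x$)
$508 + s{\left(-52,p \right)} = 508 + \left(\frac{11}{8} + \frac{1}{2} \cdot 29 - -3484\right) = 508 + \left(\frac{11}{8} + \frac{29}{2} + 3484\right) = 508 + \frac{27999}{8} = \frac{32063}{8}$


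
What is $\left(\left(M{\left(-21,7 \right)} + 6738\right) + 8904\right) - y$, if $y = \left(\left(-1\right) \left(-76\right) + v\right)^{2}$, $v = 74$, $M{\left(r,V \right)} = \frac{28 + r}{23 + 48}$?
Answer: $- \frac{486911}{71} \approx -6857.9$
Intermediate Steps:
$M{\left(r,V \right)} = \frac{28}{71} + \frac{r}{71}$ ($M{\left(r,V \right)} = \frac{28 + r}{71} = \left(28 + r\right) \frac{1}{71} = \frac{28}{71} + \frac{r}{71}$)
$y = 22500$ ($y = \left(\left(-1\right) \left(-76\right) + 74\right)^{2} = \left(76 + 74\right)^{2} = 150^{2} = 22500$)
$\left(\left(M{\left(-21,7 \right)} + 6738\right) + 8904\right) - y = \left(\left(\left(\frac{28}{71} + \frac{1}{71} \left(-21\right)\right) + 6738\right) + 8904\right) - 22500 = \left(\left(\left(\frac{28}{71} - \frac{21}{71}\right) + 6738\right) + 8904\right) - 22500 = \left(\left(\frac{7}{71} + 6738\right) + 8904\right) - 22500 = \left(\frac{478405}{71} + 8904\right) - 22500 = \frac{1110589}{71} - 22500 = - \frac{486911}{71}$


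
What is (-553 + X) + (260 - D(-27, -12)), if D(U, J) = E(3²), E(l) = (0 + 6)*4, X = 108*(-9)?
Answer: -1289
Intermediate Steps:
X = -972
E(l) = 24 (E(l) = 6*4 = 24)
D(U, J) = 24
(-553 + X) + (260 - D(-27, -12)) = (-553 - 972) + (260 - 1*24) = -1525 + (260 - 24) = -1525 + 236 = -1289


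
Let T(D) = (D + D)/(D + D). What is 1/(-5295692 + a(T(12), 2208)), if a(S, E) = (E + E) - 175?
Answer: -1/5291451 ≈ -1.8898e-7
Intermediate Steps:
T(D) = 1 (T(D) = (2*D)/((2*D)) = (2*D)*(1/(2*D)) = 1)
a(S, E) = -175 + 2*E (a(S, E) = 2*E - 175 = -175 + 2*E)
1/(-5295692 + a(T(12), 2208)) = 1/(-5295692 + (-175 + 2*2208)) = 1/(-5295692 + (-175 + 4416)) = 1/(-5295692 + 4241) = 1/(-5291451) = -1/5291451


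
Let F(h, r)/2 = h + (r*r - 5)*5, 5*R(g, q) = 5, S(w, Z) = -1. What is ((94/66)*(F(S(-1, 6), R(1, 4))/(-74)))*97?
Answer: 31913/407 ≈ 78.410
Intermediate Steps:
R(g, q) = 1 (R(g, q) = (1/5)*5 = 1)
F(h, r) = -50 + 2*h + 10*r**2 (F(h, r) = 2*(h + (r*r - 5)*5) = 2*(h + (r**2 - 5)*5) = 2*(h + (-5 + r**2)*5) = 2*(h + (-25 + 5*r**2)) = 2*(-25 + h + 5*r**2) = -50 + 2*h + 10*r**2)
((94/66)*(F(S(-1, 6), R(1, 4))/(-74)))*97 = ((94/66)*((-50 + 2*(-1) + 10*1**2)/(-74)))*97 = ((94*(1/66))*((-50 - 2 + 10*1)*(-1/74)))*97 = (47*((-50 - 2 + 10)*(-1/74))/33)*97 = (47*(-42*(-1/74))/33)*97 = ((47/33)*(21/37))*97 = (329/407)*97 = 31913/407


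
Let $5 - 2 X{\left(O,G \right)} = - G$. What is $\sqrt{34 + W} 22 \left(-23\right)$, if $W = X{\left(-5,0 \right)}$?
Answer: $- 253 \sqrt{146} \approx -3057.0$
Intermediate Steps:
$X{\left(O,G \right)} = \frac{5}{2} + \frac{G}{2}$ ($X{\left(O,G \right)} = \frac{5}{2} - \frac{\left(-1\right) G}{2} = \frac{5}{2} + \frac{G}{2}$)
$W = \frac{5}{2}$ ($W = \frac{5}{2} + \frac{1}{2} \cdot 0 = \frac{5}{2} + 0 = \frac{5}{2} \approx 2.5$)
$\sqrt{34 + W} 22 \left(-23\right) = \sqrt{34 + \frac{5}{2}} \cdot 22 \left(-23\right) = \sqrt{\frac{73}{2}} \cdot 22 \left(-23\right) = \frac{\sqrt{146}}{2} \cdot 22 \left(-23\right) = 11 \sqrt{146} \left(-23\right) = - 253 \sqrt{146}$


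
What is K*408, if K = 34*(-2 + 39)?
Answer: 513264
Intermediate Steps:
K = 1258 (K = 34*37 = 1258)
K*408 = 1258*408 = 513264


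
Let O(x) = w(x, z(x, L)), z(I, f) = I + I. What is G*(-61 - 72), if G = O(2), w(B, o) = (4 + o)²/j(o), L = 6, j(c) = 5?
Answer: -8512/5 ≈ -1702.4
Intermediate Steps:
z(I, f) = 2*I
w(B, o) = (4 + o)²/5
O(x) = (4 + 2*x)²/5
G = 64/5 (G = 4*(2 + 2)²/5 = (⅘)*4² = (⅘)*16 = 64/5 ≈ 12.800)
G*(-61 - 72) = 64*(-61 - 72)/5 = (64/5)*(-133) = -8512/5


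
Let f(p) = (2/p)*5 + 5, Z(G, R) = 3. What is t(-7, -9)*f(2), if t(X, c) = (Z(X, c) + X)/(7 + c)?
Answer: 20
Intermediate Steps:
t(X, c) = (3 + X)/(7 + c)
f(p) = 5 + 10/p (f(p) = 10/p + 5 = 5 + 10/p)
t(-7, -9)*f(2) = ((3 - 7)/(7 - 9))*(5 + 10/2) = (-4/(-2))*(5 + 10*(½)) = (-½*(-4))*(5 + 5) = 2*10 = 20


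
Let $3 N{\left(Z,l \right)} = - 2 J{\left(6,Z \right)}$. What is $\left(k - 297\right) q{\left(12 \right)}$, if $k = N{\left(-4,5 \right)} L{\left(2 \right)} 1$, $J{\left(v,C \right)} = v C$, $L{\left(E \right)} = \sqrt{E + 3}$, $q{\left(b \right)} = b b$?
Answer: $-42768 + 2304 \sqrt{5} \approx -37616.0$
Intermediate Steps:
$q{\left(b \right)} = b^{2}$
$L{\left(E \right)} = \sqrt{3 + E}$
$J{\left(v,C \right)} = C v$
$N{\left(Z,l \right)} = - 4 Z$ ($N{\left(Z,l \right)} = \frac{\left(-2\right) Z 6}{3} = \frac{\left(-2\right) 6 Z}{3} = \frac{\left(-12\right) Z}{3} = - 4 Z$)
$k = 16 \sqrt{5}$ ($k = \left(-4\right) \left(-4\right) \sqrt{3 + 2} \cdot 1 = 16 \sqrt{5} \cdot 1 = 16 \sqrt{5} \approx 35.777$)
$\left(k - 297\right) q{\left(12 \right)} = \left(16 \sqrt{5} - 297\right) 12^{2} = \left(-297 + 16 \sqrt{5}\right) 144 = -42768 + 2304 \sqrt{5}$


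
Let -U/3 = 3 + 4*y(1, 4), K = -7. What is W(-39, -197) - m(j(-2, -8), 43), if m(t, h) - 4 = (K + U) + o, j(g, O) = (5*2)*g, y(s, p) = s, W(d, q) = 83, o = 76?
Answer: 31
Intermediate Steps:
U = -21 (U = -3*(3 + 4*1) = -3*(3 + 4) = -3*7 = -21)
j(g, O) = 10*g
m(t, h) = 52 (m(t, h) = 4 + ((-7 - 21) + 76) = 4 + (-28 + 76) = 4 + 48 = 52)
W(-39, -197) - m(j(-2, -8), 43) = 83 - 1*52 = 83 - 52 = 31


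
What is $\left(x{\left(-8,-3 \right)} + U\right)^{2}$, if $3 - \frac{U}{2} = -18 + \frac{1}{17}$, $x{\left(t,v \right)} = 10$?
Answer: $\frac{777924}{289} \approx 2691.8$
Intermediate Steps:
$U = \frac{712}{17}$ ($U = 6 - 2 \left(-18 + \frac{1}{17}\right) = 6 - - \frac{610}{17} = 6 + \frac{610}{17} = \frac{712}{17} \approx 41.882$)
$\left(x{\left(-8,-3 \right)} + U\right)^{2} = \left(10 + \frac{712}{17}\right)^{2} = \left(\frac{882}{17}\right)^{2} = \frac{777924}{289}$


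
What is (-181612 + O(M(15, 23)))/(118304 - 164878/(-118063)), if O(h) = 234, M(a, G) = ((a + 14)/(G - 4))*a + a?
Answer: -10707015407/6983745015 ≈ -1.5331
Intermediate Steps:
M(a, G) = a + a*(14 + a)/(-4 + G) (M(a, G) = ((14 + a)/(-4 + G))*a + a = a*(14 + a)/(-4 + G) + a = a + a*(14 + a)/(-4 + G))
(-181612 + O(M(15, 23)))/(118304 - 164878/(-118063)) = (-181612 + 234)/(118304 - 164878/(-118063)) = -181378/(118304 - 164878*(-1/118063)) = -181378/(118304 + 164878/118063) = -181378/13967490030/118063 = -181378*118063/13967490030 = -10707015407/6983745015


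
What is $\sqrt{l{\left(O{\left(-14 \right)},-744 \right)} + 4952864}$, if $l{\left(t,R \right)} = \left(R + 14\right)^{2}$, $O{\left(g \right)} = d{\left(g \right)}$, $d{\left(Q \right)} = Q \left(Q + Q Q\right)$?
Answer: $2 \sqrt{1371441} \approx 2342.2$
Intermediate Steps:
$d{\left(Q \right)} = Q \left(Q + Q^{2}\right)$
$O{\left(g \right)} = g^{2} \left(1 + g\right)$
$l{\left(t,R \right)} = \left(14 + R\right)^{2}$
$\sqrt{l{\left(O{\left(-14 \right)},-744 \right)} + 4952864} = \sqrt{\left(14 - 744\right)^{2} + 4952864} = \sqrt{\left(-730\right)^{2} + 4952864} = \sqrt{532900 + 4952864} = \sqrt{5485764} = 2 \sqrt{1371441}$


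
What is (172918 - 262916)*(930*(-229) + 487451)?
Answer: -24702741038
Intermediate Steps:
(172918 - 262916)*(930*(-229) + 487451) = -89998*(-212970 + 487451) = -89998*274481 = -24702741038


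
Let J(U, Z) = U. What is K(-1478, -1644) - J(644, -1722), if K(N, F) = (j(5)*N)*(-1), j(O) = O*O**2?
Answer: 184106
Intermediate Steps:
j(O) = O**3
K(N, F) = -125*N (K(N, F) = (5**3*N)*(-1) = (125*N)*(-1) = -125*N)
K(-1478, -1644) - J(644, -1722) = -125*(-1478) - 1*644 = 184750 - 644 = 184106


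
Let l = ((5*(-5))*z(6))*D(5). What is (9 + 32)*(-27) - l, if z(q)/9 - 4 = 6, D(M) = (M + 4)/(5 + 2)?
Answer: 12501/7 ≈ 1785.9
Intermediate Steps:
D(M) = 4/7 + M/7 (D(M) = (4 + M)/7 = (4 + M)*(⅐) = 4/7 + M/7)
z(q) = 90 (z(q) = 36 + 9*6 = 36 + 54 = 90)
l = -20250/7 (l = ((5*(-5))*90)*(4/7 + (⅐)*5) = (-25*90)*(4/7 + 5/7) = -2250*9/7 = -20250/7 ≈ -2892.9)
(9 + 32)*(-27) - l = (9 + 32)*(-27) - 1*(-20250/7) = 41*(-27) + 20250/7 = -1107 + 20250/7 = 12501/7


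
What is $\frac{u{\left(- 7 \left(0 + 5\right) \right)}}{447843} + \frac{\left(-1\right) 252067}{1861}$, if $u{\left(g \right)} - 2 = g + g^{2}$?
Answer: $- \frac{112884223169}{833435823} \approx -135.44$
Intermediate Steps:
$u{\left(g \right)} = 2 + g + g^{2}$ ($u{\left(g \right)} = 2 + \left(g + g^{2}\right) = 2 + g + g^{2}$)
$\frac{u{\left(- 7 \left(0 + 5\right) \right)}}{447843} + \frac{\left(-1\right) 252067}{1861} = \frac{2 - 7 \left(0 + 5\right) + \left(- 7 \left(0 + 5\right)\right)^{2}}{447843} + \frac{\left(-1\right) 252067}{1861} = \left(2 - 35 + \left(\left(-7\right) 5\right)^{2}\right) \frac{1}{447843} - \frac{252067}{1861} = \left(2 - 35 + \left(-35\right)^{2}\right) \frac{1}{447843} - \frac{252067}{1861} = \left(2 - 35 + 1225\right) \frac{1}{447843} - \frac{252067}{1861} = 1192 \cdot \frac{1}{447843} - \frac{252067}{1861} = \frac{1192}{447843} - \frac{252067}{1861} = - \frac{112884223169}{833435823}$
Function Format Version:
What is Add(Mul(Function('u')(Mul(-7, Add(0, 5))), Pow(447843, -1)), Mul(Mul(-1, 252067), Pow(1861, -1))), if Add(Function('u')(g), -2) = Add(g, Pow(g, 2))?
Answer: Rational(-112884223169, 833435823) ≈ -135.44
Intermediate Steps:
Function('u')(g) = Add(2, g, Pow(g, 2)) (Function('u')(g) = Add(2, Add(g, Pow(g, 2))) = Add(2, g, Pow(g, 2)))
Add(Mul(Function('u')(Mul(-7, Add(0, 5))), Pow(447843, -1)), Mul(Mul(-1, 252067), Pow(1861, -1))) = Add(Mul(Add(2, Mul(-7, Add(0, 5)), Pow(Mul(-7, Add(0, 5)), 2)), Pow(447843, -1)), Mul(Mul(-1, 252067), Pow(1861, -1))) = Add(Mul(Add(2, Mul(-7, 5), Pow(Mul(-7, 5), 2)), Rational(1, 447843)), Mul(-252067, Rational(1, 1861))) = Add(Mul(Add(2, -35, Pow(-35, 2)), Rational(1, 447843)), Rational(-252067, 1861)) = Add(Mul(Add(2, -35, 1225), Rational(1, 447843)), Rational(-252067, 1861)) = Add(Mul(1192, Rational(1, 447843)), Rational(-252067, 1861)) = Add(Rational(1192, 447843), Rational(-252067, 1861)) = Rational(-112884223169, 833435823)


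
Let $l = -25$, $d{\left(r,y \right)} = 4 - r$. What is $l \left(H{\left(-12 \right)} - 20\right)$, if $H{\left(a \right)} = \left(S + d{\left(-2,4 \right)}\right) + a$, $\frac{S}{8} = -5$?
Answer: $1650$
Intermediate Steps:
$S = -40$ ($S = 8 \left(-5\right) = -40$)
$H{\left(a \right)} = -34 + a$ ($H{\left(a \right)} = \left(-40 + \left(4 - -2\right)\right) + a = \left(-40 + \left(4 + 2\right)\right) + a = \left(-40 + 6\right) + a = -34 + a$)
$l \left(H{\left(-12 \right)} - 20\right) = - 25 \left(\left(-34 - 12\right) - 20\right) = - 25 \left(-46 - 20\right) = \left(-25\right) \left(-66\right) = 1650$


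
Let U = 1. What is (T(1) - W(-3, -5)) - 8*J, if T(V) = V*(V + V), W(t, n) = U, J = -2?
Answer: 17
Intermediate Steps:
W(t, n) = 1
T(V) = 2*V² (T(V) = V*(2*V) = 2*V²)
(T(1) - W(-3, -5)) - 8*J = (2*1² - 1*1) - 8*(-2) = (2*1 - 1) + 16 = (2 - 1) + 16 = 1 + 16 = 17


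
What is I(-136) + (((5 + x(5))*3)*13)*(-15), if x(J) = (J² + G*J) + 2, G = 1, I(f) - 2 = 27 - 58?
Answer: -21674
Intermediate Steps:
I(f) = -29 (I(f) = 2 + (27 - 58) = 2 - 31 = -29)
x(J) = 2 + J + J² (x(J) = (J² + 1*J) + 2 = (J² + J) + 2 = (J + J²) + 2 = 2 + J + J²)
I(-136) + (((5 + x(5))*3)*13)*(-15) = -29 + (((5 + (2 + 5 + 5²))*3)*13)*(-15) = -29 + (((5 + (2 + 5 + 25))*3)*13)*(-15) = -29 + (((5 + 32)*3)*13)*(-15) = -29 + ((37*3)*13)*(-15) = -29 + (111*13)*(-15) = -29 + 1443*(-15) = -29 - 21645 = -21674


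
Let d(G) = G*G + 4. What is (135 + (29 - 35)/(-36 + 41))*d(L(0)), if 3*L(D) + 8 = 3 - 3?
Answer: 4460/3 ≈ 1486.7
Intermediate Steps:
L(D) = -8/3 (L(D) = -8/3 + (3 - 3)/3 = -8/3 + (⅓)*0 = -8/3 + 0 = -8/3)
d(G) = 4 + G² (d(G) = G² + 4 = 4 + G²)
(135 + (29 - 35)/(-36 + 41))*d(L(0)) = (135 + (29 - 35)/(-36 + 41))*(4 + (-8/3)²) = (135 - 6/5)*(4 + 64/9) = (135 - 6*⅕)*(100/9) = (135 - 6/5)*(100/9) = (669/5)*(100/9) = 4460/3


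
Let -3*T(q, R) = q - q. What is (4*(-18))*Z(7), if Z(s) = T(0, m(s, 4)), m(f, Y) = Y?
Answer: 0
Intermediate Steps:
T(q, R) = 0 (T(q, R) = -(q - q)/3 = -⅓*0 = 0)
Z(s) = 0
(4*(-18))*Z(7) = (4*(-18))*0 = -72*0 = 0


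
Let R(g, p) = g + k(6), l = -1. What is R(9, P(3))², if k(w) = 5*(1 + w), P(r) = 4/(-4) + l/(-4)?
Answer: 1936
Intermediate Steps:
P(r) = -¾ (P(r) = 4/(-4) - 1/(-4) = 4*(-¼) - 1*(-¼) = -1 + ¼ = -¾)
k(w) = 5 + 5*w
R(g, p) = 35 + g (R(g, p) = g + (5 + 5*6) = g + (5 + 30) = g + 35 = 35 + g)
R(9, P(3))² = (35 + 9)² = 44² = 1936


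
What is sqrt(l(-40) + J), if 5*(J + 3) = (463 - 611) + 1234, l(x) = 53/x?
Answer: sqrt(3406)/4 ≈ 14.590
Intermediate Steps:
J = 1071/5 (J = -3 + ((463 - 611) + 1234)/5 = -3 + (-148 + 1234)/5 = -3 + (1/5)*1086 = -3 + 1086/5 = 1071/5 ≈ 214.20)
sqrt(l(-40) + J) = sqrt(53/(-40) + 1071/5) = sqrt(53*(-1/40) + 1071/5) = sqrt(-53/40 + 1071/5) = sqrt(1703/8) = sqrt(3406)/4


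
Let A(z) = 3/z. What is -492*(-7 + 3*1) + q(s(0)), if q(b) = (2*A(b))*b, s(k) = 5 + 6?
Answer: 1974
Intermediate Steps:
s(k) = 11
q(b) = 6 (q(b) = (2*(3/b))*b = (6/b)*b = 6)
-492*(-7 + 3*1) + q(s(0)) = -492*(-7 + 3*1) + 6 = -492*(-7 + 3) + 6 = -492*(-4) + 6 = 1968 + 6 = 1974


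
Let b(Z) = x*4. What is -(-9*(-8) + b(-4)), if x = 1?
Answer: -76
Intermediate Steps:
b(Z) = 4 (b(Z) = 1*4 = 4)
-(-9*(-8) + b(-4)) = -(-9*(-8) + 4) = -(72 + 4) = -1*76 = -76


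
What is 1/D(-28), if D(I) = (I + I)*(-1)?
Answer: 1/56 ≈ 0.017857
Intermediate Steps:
D(I) = -2*I (D(I) = (2*I)*(-1) = -2*I)
1/D(-28) = 1/(-2*(-28)) = 1/56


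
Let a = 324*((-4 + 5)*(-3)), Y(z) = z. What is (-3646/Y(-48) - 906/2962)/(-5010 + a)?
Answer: -2688991/212624208 ≈ -0.012647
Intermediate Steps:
a = -972 (a = 324*(1*(-3)) = 324*(-3) = -972)
(-3646/Y(-48) - 906/2962)/(-5010 + a) = (-3646/(-48) - 906/2962)/(-5010 - 972) = (-3646*(-1/48) - 906*1/2962)/(-5982) = (1823/24 - 453/1481)*(-1/5982) = (2688991/35544)*(-1/5982) = -2688991/212624208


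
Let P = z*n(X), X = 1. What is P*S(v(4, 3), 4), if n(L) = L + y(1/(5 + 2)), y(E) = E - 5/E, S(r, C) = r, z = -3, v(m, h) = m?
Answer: 2844/7 ≈ 406.29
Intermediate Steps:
n(L) = -244/7 + L (n(L) = L + (1/(5 + 2) - 5/(1/(5 + 2))) = L + (1/7 - 5/(1/7)) = L + (⅐ - 5/⅐) = L + (⅐ - 5*7) = L + (⅐ - 35) = L - 244/7 = -244/7 + L)
P = 711/7 (P = -3*(-244/7 + 1) = -3*(-237/7) = 711/7 ≈ 101.57)
P*S(v(4, 3), 4) = (711/7)*4 = 2844/7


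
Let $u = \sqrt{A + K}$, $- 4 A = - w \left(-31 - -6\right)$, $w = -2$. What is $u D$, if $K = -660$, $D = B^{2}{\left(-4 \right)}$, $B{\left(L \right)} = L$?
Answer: $8 i \sqrt{2590} \approx 407.14 i$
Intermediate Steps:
$D = 16$ ($D = \left(-4\right)^{2} = 16$)
$A = \frac{25}{2}$ ($A = - \frac{\left(-1\right) \left(- 2 \left(-31 - -6\right)\right)}{4} = - \frac{\left(-1\right) \left(- 2 \left(-31 + 6\right)\right)}{4} = - \frac{\left(-1\right) \left(\left(-2\right) \left(-25\right)\right)}{4} = - \frac{\left(-1\right) 50}{4} = \left(- \frac{1}{4}\right) \left(-50\right) = \frac{25}{2} \approx 12.5$)
$u = \frac{i \sqrt{2590}}{2}$ ($u = \sqrt{\frac{25}{2} - 660} = \sqrt{- \frac{1295}{2}} = \frac{i \sqrt{2590}}{2} \approx 25.446 i$)
$u D = \frac{i \sqrt{2590}}{2} \cdot 16 = 8 i \sqrt{2590}$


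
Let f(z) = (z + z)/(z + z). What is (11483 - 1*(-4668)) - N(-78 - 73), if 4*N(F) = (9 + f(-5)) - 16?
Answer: 32305/2 ≈ 16153.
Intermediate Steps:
f(z) = 1 (f(z) = (2*z)/((2*z)) = (2*z)*(1/(2*z)) = 1)
N(F) = -3/2 (N(F) = ((9 + 1) - 16)/4 = (10 - 16)/4 = (1/4)*(-6) = -3/2)
(11483 - 1*(-4668)) - N(-78 - 73) = (11483 - 1*(-4668)) - 1*(-3/2) = (11483 + 4668) + 3/2 = 16151 + 3/2 = 32305/2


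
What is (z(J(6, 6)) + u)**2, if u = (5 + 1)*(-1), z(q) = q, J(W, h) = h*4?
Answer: 324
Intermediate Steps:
J(W, h) = 4*h
u = -6 (u = 6*(-1) = -6)
(z(J(6, 6)) + u)**2 = (4*6 - 6)**2 = (24 - 6)**2 = 18**2 = 324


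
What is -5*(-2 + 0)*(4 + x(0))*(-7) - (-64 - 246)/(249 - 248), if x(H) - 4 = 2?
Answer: -390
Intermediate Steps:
x(H) = 6 (x(H) = 4 + 2 = 6)
-5*(-2 + 0)*(4 + x(0))*(-7) - (-64 - 246)/(249 - 248) = -5*(-2 + 0)*(4 + 6)*(-7) - (-64 - 246)/(249 - 248) = -(-10)*10*(-7) - (-310)/1 = -5*(-20)*(-7) - (-310) = 100*(-7) - 1*(-310) = -700 + 310 = -390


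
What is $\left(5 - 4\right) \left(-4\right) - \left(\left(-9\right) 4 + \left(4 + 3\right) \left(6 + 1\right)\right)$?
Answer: $-17$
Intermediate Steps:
$\left(5 - 4\right) \left(-4\right) - \left(\left(-9\right) 4 + \left(4 + 3\right) \left(6 + 1\right)\right) = 1 \left(-4\right) - \left(-36 + 7 \cdot 7\right) = -4 - \left(-36 + 49\right) = -4 - 13 = -17$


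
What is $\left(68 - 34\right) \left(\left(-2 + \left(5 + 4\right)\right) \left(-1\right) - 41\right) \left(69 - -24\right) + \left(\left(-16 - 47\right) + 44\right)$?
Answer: $-151795$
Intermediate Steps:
$\left(68 - 34\right) \left(\left(-2 + \left(5 + 4\right)\right) \left(-1\right) - 41\right) \left(69 - -24\right) + \left(\left(-16 - 47\right) + 44\right) = 34 \left(\left(-2 + 9\right) \left(-1\right) - 41\right) \left(69 + 24\right) + \left(-63 + 44\right) = 34 \left(7 \left(-1\right) - 41\right) 93 - 19 = 34 \left(-7 - 41\right) 93 - 19 = 34 \left(-48\right) 93 - 19 = \left(-1632\right) 93 - 19 = -151776 - 19 = -151795$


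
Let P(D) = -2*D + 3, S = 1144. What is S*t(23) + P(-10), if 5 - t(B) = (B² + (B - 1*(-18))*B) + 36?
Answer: -1719409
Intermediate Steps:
P(D) = 3 - 2*D
t(B) = -31 - B² - B*(18 + B) (t(B) = 5 - ((B² + (B - 1*(-18))*B) + 36) = 5 - ((B² + (B + 18)*B) + 36) = 5 - ((B² + (18 + B)*B) + 36) = 5 - ((B² + B*(18 + B)) + 36) = 5 - (36 + B² + B*(18 + B)) = 5 + (-36 - B² - B*(18 + B)) = -31 - B² - B*(18 + B))
S*t(23) + P(-10) = 1144*(-31 - 18*23 - 2*23²) + (3 - 2*(-10)) = 1144*(-31 - 414 - 2*529) + (3 + 20) = 1144*(-31 - 414 - 1058) + 23 = 1144*(-1503) + 23 = -1719432 + 23 = -1719409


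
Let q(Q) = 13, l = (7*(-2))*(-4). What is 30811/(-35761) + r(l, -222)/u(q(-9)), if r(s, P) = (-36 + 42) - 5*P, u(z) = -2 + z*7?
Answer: 3378827/289339 ≈ 11.678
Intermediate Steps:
l = 56 (l = -14*(-4) = 56)
u(z) = -2 + 7*z
r(s, P) = 6 - 5*P
30811/(-35761) + r(l, -222)/u(q(-9)) = 30811/(-35761) + (6 - 5*(-222))/(-2 + 7*13) = 30811*(-1/35761) + (6 + 1110)/(-2 + 91) = -2801/3251 + 1116/89 = 3378827/289339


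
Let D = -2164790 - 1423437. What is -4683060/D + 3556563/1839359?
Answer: 21375583942341/6600037626493 ≈ 3.2387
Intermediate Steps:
D = -3588227
-4683060/D + 3556563/1839359 = -4683060/(-3588227) + 3556563/1839359 = -4683060*(-1/3588227) + 3556563*(1/1839359) = 4683060/3588227 + 3556563/1839359 = 21375583942341/6600037626493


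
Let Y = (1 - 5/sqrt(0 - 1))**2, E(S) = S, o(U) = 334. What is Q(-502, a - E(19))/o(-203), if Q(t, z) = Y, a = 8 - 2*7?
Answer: -12/167 + 5*I/167 ≈ -0.071856 + 0.02994*I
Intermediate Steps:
a = -6 (a = 8 - 14 = -6)
Y = (1 + 5*I)**2 (Y = (1 - 5*(-I))**2 = (1 - (-5)*I)**2 = (1 + 5*I)**2 ≈ -24.0 + 10.0*I)
Q(t, z) = -24 + 10*I
Q(-502, a - E(19))/o(-203) = (-24 + 10*I)/334 = (-24 + 10*I)*(1/334) = -12/167 + 5*I/167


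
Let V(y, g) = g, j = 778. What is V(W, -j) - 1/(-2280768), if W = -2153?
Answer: -1774437503/2280768 ≈ -778.00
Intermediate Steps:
V(W, -j) - 1/(-2280768) = -1*778 - 1/(-2280768) = -778 - 1*(-1/2280768) = -778 + 1/2280768 = -1774437503/2280768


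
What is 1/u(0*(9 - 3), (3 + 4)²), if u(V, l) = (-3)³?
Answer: -1/27 ≈ -0.037037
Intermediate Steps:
u(V, l) = -27
1/u(0*(9 - 3), (3 + 4)²) = 1/(-27) = -1/27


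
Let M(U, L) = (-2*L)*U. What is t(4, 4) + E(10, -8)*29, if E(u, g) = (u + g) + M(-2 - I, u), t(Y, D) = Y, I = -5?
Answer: -1678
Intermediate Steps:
M(U, L) = -2*L*U
E(u, g) = g - 5*u (E(u, g) = (u + g) - 2*u*(-2 - 1*(-5)) = (g + u) - 2*u*(-2 + 5) = (g + u) - 2*u*3 = (g + u) - 6*u = g - 5*u)
t(4, 4) + E(10, -8)*29 = 4 + (-8 - 5*10)*29 = 4 + (-8 - 50)*29 = 4 - 58*29 = 4 - 1682 = -1678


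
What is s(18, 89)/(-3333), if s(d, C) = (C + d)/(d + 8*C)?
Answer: -107/2433090 ≈ -4.3977e-5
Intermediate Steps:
s(d, C) = (C + d)/(d + 8*C)
s(18, 89)/(-3333) = ((89 + 18)/(18 + 8*89))/(-3333) = (107/(18 + 712))*(-1/3333) = (107/730)*(-1/3333) = -107/2433090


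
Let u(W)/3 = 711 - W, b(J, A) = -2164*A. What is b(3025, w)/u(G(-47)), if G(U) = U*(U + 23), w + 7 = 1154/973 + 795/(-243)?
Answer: -1549558168/98595063 ≈ -15.716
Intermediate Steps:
w = -716062/78813 (w = -7 + (1154/973 + 795/(-243)) = -7 + (1154*(1/973) + 795*(-1/243)) = -7 + (1154/973 - 265/81) = -7 - 164371/78813 = -716062/78813 ≈ -9.0856)
G(U) = U*(23 + U)
u(W) = 2133 - 3*W (u(W) = 3*(711 - W) = 2133 - 3*W)
b(3025, w)/u(G(-47)) = (-2164*(-716062/78813))/(2133 - (-141)*(23 - 47)) = 1549558168/(78813*(2133 - (-141)*(-24))) = 1549558168/(78813*(2133 - 3*1128)) = 1549558168/(78813*(2133 - 3384)) = (1549558168/78813)/(-1251) = (1549558168/78813)*(-1/1251) = -1549558168/98595063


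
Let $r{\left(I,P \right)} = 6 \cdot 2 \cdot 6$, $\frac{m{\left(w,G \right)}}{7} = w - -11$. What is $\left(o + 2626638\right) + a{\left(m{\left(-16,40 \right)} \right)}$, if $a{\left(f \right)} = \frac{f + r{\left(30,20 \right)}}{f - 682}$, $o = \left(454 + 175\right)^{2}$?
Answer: $\frac{2166974006}{717} \approx 3.0223 \cdot 10^{6}$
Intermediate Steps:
$o = 395641$ ($o = 629^{2} = 395641$)
$m{\left(w,G \right)} = 77 + 7 w$ ($m{\left(w,G \right)} = 7 \left(w - -11\right) = 7 \left(w + 11\right) = 7 \left(11 + w\right) = 77 + 7 w$)
$r{\left(I,P \right)} = 72$ ($r{\left(I,P \right)} = 12 \cdot 6 = 72$)
$a{\left(f \right)} = \frac{72 + f}{-682 + f}$ ($a{\left(f \right)} = \frac{f + 72}{f - 682} = \frac{72 + f}{-682 + f}$)
$\left(o + 2626638\right) + a{\left(m{\left(-16,40 \right)} \right)} = \left(395641 + 2626638\right) + \frac{72 + \left(77 + 7 \left(-16\right)\right)}{-682 + \left(77 + 7 \left(-16\right)\right)} = 3022279 + \frac{72 + \left(77 - 112\right)}{-682 + \left(77 - 112\right)} = 3022279 + \frac{72 - 35}{-682 - 35} = 3022279 + \frac{1}{-717} \cdot 37 = 3022279 - \frac{37}{717} = \frac{2166974006}{717}$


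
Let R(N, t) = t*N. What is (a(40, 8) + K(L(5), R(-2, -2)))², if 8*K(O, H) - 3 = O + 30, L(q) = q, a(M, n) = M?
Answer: 32041/16 ≈ 2002.6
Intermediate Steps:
R(N, t) = N*t
K(O, H) = 33/8 + O/8 (K(O, H) = 3/8 + (O + 30)/8 = 3/8 + (30 + O)/8 = 3/8 + (15/4 + O/8) = 33/8 + O/8)
(a(40, 8) + K(L(5), R(-2, -2)))² = (40 + (33/8 + (⅛)*5))² = (40 + (33/8 + 5/8))² = (40 + 19/4)² = (179/4)² = 32041/16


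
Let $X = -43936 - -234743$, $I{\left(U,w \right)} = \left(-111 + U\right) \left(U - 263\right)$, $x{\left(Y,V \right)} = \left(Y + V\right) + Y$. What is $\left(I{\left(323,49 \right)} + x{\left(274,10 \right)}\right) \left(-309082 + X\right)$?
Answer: $-1570455450$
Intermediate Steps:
$x{\left(Y,V \right)} = V + 2 Y$ ($x{\left(Y,V \right)} = \left(V + Y\right) + Y = V + 2 Y$)
$I{\left(U,w \right)} = \left(-263 + U\right) \left(-111 + U\right)$ ($I{\left(U,w \right)} = \left(-111 + U\right) \left(-263 + U\right) = \left(-263 + U\right) \left(-111 + U\right)$)
$X = 190807$ ($X = -43936 + 234743 = 190807$)
$\left(I{\left(323,49 \right)} + x{\left(274,10 \right)}\right) \left(-309082 + X\right) = \left(\left(29193 + 323^{2} - 120802\right) + \left(10 + 2 \cdot 274\right)\right) \left(-309082 + 190807\right) = \left(\left(29193 + 104329 - 120802\right) + \left(10 + 548\right)\right) \left(-118275\right) = \left(12720 + 558\right) \left(-118275\right) = 13278 \left(-118275\right) = -1570455450$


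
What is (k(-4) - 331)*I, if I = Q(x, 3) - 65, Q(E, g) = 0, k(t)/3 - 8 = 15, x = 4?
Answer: 17030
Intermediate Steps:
k(t) = 69 (k(t) = 24 + 3*15 = 24 + 45 = 69)
I = -65 (I = 0 - 65 = -65)
(k(-4) - 331)*I = (69 - 331)*(-65) = -262*(-65) = 17030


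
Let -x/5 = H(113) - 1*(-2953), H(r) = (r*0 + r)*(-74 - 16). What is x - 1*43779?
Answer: -7694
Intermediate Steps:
H(r) = -90*r (H(r) = (0 + r)*(-90) = r*(-90) = -90*r)
x = 36085 (x = -5*(-90*113 - 1*(-2953)) = -5*(-10170 + 2953) = -5*(-7217) = 36085)
x - 1*43779 = 36085 - 1*43779 = 36085 - 43779 = -7694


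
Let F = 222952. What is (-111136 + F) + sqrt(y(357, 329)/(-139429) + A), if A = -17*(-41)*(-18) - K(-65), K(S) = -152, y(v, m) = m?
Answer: 111816 + I*sqrt(240944934104295)/139429 ≈ 1.1182e+5 + 111.33*I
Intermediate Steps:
A = -12394 (A = -17*(-41)*(-18) - 1*(-152) = 697*(-18) + 152 = -12546 + 152 = -12394)
(-111136 + F) + sqrt(y(357, 329)/(-139429) + A) = (-111136 + 222952) + sqrt(329/(-139429) - 12394) = 111816 + sqrt(329*(-1/139429) - 12394) = 111816 + sqrt(-329/139429 - 12394) = 111816 + sqrt(-1728083355/139429) = 111816 + I*sqrt(240944934104295)/139429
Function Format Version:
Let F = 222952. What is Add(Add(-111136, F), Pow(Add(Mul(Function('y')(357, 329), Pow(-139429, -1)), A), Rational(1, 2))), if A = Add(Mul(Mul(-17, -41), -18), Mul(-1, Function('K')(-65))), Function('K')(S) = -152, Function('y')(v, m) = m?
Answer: Add(111816, Mul(Rational(1, 139429), I, Pow(240944934104295, Rational(1, 2)))) ≈ Add(1.1182e+5, Mul(111.33, I))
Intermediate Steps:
A = -12394 (A = Add(Mul(Mul(-17, -41), -18), Mul(-1, -152)) = Add(Mul(697, -18), 152) = Add(-12546, 152) = -12394)
Add(Add(-111136, F), Pow(Add(Mul(Function('y')(357, 329), Pow(-139429, -1)), A), Rational(1, 2))) = Add(Add(-111136, 222952), Pow(Add(Mul(329, Pow(-139429, -1)), -12394), Rational(1, 2))) = Add(111816, Pow(Add(Mul(329, Rational(-1, 139429)), -12394), Rational(1, 2))) = Add(111816, Pow(Add(Rational(-329, 139429), -12394), Rational(1, 2))) = Add(111816, Pow(Rational(-1728083355, 139429), Rational(1, 2))) = Add(111816, Mul(Rational(1, 139429), I, Pow(240944934104295, Rational(1, 2))))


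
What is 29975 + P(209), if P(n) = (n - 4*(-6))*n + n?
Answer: 78881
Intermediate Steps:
P(n) = n + n*(24 + n) (P(n) = (n + 24)*n + n = (24 + n)*n + n = n*(24 + n) + n = n + n*(24 + n))
29975 + P(209) = 29975 + 209*(25 + 209) = 29975 + 209*234 = 29975 + 48906 = 78881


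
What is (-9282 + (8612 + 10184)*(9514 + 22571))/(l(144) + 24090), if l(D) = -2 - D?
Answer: 301530189/11972 ≈ 25186.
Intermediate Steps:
(-9282 + (8612 + 10184)*(9514 + 22571))/(l(144) + 24090) = (-9282 + (8612 + 10184)*(9514 + 22571))/((-2 - 1*144) + 24090) = (-9282 + 18796*32085)/((-2 - 144) + 24090) = (-9282 + 603069660)/(-146 + 24090) = 603060378/23944 = 603060378*(1/23944) = 301530189/11972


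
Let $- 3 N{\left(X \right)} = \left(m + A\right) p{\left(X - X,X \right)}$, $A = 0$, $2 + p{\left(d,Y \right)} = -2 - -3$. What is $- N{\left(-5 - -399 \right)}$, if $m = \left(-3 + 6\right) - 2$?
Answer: $- \frac{1}{3} \approx -0.33333$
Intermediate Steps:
$p{\left(d,Y \right)} = -1$ ($p{\left(d,Y \right)} = -2 - -1 = -2 + \left(-2 + 3\right) = -2 + 1 = -1$)
$m = 1$ ($m = 3 - 2 = 1$)
$N{\left(X \right)} = \frac{1}{3}$ ($N{\left(X \right)} = - \frac{\left(1 + 0\right) \left(-1\right)}{3} = - \frac{1 \left(-1\right)}{3} = \left(- \frac{1}{3}\right) \left(-1\right) = \frac{1}{3}$)
$- N{\left(-5 - -399 \right)} = \left(-1\right) \frac{1}{3} = - \frac{1}{3}$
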